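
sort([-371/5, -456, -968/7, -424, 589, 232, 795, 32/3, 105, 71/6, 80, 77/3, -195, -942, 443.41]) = [-942, -456, -424, -195, -968/7, -371/5, 32/3, 71/6, 77/3, 80, 105, 232, 443.41, 589, 795]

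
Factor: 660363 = 3^1*11^1*20011^1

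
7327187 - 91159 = 7236028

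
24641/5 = 4928 + 1/5 = 4928.20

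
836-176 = 660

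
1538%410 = 308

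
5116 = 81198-76082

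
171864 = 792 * 217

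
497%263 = 234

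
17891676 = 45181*396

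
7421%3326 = 769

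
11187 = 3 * 3729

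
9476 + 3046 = 12522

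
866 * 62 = 53692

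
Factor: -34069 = -1*7^1*31^1*157^1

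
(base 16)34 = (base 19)2e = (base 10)52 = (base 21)2a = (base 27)1p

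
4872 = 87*56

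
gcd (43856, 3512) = 8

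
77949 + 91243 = 169192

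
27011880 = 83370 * 324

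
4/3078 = 2/1539 ≈ 0.00130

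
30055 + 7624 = 37679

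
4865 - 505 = 4360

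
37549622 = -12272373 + 49821995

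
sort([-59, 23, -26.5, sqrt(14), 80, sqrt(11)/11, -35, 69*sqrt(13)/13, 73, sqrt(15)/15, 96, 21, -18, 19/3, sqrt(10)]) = [-59, -35, -26.5, -18, sqrt(15)/15, sqrt(11)/11, sqrt(10), sqrt(14), 19/3, 69*sqrt(13)/13, 21, 23, 73, 80, 96]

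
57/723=19/241 ≈ 0.0788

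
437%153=131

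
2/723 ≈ 0.00277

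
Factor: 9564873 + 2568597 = 2^1 * 3^1 * 5^1 * 404449^1 = 12133470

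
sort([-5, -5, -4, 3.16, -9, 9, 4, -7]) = [-9, -7, -5, -5, -4, 3.16, 4, 9]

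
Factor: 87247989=3^3*43^1*75149^1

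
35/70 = 1/2 = 0.50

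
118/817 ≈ 0.144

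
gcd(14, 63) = 7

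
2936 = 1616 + 1320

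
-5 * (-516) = 2580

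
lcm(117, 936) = 936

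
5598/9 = 622 = 622.00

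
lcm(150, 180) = 900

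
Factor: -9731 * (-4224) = 2^7 * 3^1 * 11^1 * 37^1 * 263^1 = 41103744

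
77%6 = 5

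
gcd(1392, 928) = 464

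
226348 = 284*797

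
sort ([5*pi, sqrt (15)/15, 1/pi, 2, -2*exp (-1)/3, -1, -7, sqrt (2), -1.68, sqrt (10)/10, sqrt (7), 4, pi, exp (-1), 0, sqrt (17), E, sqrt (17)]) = [-7, -1.68, -1, -2*exp (-1)/3, 0, sqrt (15)/15, sqrt (10)/10, 1/pi, exp (-1), sqrt (2), 2, sqrt (7), E, pi, 4, sqrt (17), sqrt (17), 5*pi]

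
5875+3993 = 9868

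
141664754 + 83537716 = 225202470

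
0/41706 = 0 = 0.00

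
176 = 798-622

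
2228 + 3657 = 5885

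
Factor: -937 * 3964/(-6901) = 2^2 * 67^(-1) * 103^(-1) * 937^1 * 991^1 = 3714268/6901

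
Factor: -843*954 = -1*2^1*3^3*53^1*281^1 = -804222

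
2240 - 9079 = -6839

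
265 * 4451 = 1179515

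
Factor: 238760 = 2^3*5^1*47^1*127^1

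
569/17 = 33 + 8/17 ≈ 33.47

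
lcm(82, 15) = 1230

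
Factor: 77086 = 2^1 * 38543^1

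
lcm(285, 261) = 24795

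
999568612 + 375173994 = 1374742606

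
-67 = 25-92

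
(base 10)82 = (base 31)2k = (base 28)2q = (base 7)145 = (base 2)1010010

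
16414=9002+7412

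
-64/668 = -16/167 ≈ -0.0958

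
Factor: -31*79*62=-1*2^1*31^2*79^1=-151838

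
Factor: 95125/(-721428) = -1*2^(-2)*3^(-1)*5^3*79^(-1) = -125/948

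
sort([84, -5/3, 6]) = [-5/3, 6, 84]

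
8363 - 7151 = 1212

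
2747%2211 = 536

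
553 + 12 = 565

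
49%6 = 1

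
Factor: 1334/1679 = 2^1 * 29^1 * 73^(-1) = 58/73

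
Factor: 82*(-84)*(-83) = 2^3*3^1*7^1*41^1*83^1 = 571704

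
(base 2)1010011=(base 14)5d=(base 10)83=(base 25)38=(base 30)2n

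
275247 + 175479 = 450726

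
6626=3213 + 3413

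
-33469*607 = -20315683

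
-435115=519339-954454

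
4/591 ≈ 0.00677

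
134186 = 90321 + 43865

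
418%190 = 38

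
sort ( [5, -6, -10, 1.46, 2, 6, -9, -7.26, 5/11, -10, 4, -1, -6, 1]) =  [-10, -10, -9, -7.26, -6, -6, -1, 5/11, 1, 1.46, 2, 4, 5, 6]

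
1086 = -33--1119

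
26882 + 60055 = 86937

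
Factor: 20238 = 2^1 * 3^1 * 3373^1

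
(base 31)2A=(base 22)36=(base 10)72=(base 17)44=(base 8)110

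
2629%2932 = 2629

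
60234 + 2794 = 63028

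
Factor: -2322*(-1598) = 2^2*3^3*17^1*43^1*47^1 = 3710556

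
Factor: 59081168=2^4 * 3692573^1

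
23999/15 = 1599 + 14/15≈1599.93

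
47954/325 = 147 + 179/325 ≈ 147.55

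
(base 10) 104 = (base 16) 68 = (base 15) 6e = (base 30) 3e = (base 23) 4c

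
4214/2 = 2107 = 2107.00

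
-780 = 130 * (-6)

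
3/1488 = 1/496 ≈ 0.00202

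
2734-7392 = -4658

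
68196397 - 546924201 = -478727804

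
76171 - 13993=62178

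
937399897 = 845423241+91976656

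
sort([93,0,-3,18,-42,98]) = [-42,-3,0,18,93,98]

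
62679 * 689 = 43185831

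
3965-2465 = 1500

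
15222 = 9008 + 6214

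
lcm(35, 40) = 280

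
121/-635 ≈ -0.191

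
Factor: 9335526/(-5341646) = -1*3^1*31^1*53^1*947^1*1009^(-1)*2647^(-1) = -4667763/2670823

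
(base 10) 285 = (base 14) 165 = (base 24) bl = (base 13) 18c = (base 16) 11d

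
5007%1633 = 108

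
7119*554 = 3943926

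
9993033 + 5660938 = 15653971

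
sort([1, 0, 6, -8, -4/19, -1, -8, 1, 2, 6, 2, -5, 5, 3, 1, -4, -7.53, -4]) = [-8, -8, -7.53, -5, -4, -4, -1, -4/19, 0, 1, 1, 1, 2, 2, 3, 5, 6, 6]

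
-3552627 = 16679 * (-213)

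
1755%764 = 227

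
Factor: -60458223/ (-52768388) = 2^ (-2)*3^1*7^1*97^ (-1)*127^1*307^ (-1)*443^ (-1)*22669^1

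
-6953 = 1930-8883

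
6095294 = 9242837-3147543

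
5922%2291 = 1340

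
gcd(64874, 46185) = 1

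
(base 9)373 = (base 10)309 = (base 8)465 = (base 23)da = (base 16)135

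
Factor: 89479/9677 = 13^1 * 6883^1 * 9677^(-1)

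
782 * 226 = 176732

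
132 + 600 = 732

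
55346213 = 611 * 90583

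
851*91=77441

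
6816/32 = 213 = 213.00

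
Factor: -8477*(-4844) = 2^2*7^3*173^2 = 41062588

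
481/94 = 5 + 11/94 ≈ 5.12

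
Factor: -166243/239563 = -1 * 7^1 * 11^1 * 17^1 * 41^(-1) * 127^1 * 5843^(-1)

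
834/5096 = 417/2548 ≈ 0.164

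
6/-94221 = -2/31407 ≈ -0.0000637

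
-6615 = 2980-9595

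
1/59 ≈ 0.0169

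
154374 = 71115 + 83259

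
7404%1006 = 362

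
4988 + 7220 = 12208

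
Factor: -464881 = -1*61^1*7621^1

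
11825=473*25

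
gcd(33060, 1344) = 12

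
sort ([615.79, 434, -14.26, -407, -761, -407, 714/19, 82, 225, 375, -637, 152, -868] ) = [-868, -761, -637, -407, -407, -14.26, 714/19, 82, 152, 225, 375, 434, 615.79] 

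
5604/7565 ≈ 0.741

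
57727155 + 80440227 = 138167382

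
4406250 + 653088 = 5059338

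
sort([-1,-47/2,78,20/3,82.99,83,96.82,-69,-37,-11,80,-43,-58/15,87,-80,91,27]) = [-80,-69,-43,-37,-47/2,-11,-58/15,-1,20/3,27,78,80,82.99,83,87,91,96.82]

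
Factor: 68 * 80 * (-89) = -1 * 2^6 * 5^1 * 17^1 * 89^1 = -484160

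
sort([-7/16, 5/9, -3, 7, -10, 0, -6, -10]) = [-10, -10, -6, -3, -7/16, 0, 5/9, 7]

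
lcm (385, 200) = 15400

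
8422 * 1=8422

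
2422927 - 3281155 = -858228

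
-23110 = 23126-46236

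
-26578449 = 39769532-66347981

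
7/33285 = 1/4755 ≈ 0.000210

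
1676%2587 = 1676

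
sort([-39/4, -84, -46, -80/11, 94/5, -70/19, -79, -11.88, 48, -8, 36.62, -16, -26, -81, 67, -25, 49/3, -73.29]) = [-84, -81, -79, -73.29, -46, -26, -25, -16, -11.88, -39/4, -8, -80/11, -70/19, 49/3, 94/5, 36.62, 48, 67]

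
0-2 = -2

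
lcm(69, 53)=3657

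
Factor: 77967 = 3^2*8663^1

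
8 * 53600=428800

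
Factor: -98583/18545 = -1*3^1*5^(-1)*17^1*1933^1*3709^(-1) 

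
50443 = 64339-13896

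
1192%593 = 6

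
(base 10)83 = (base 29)2p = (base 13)65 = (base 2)1010011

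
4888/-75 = -65 - 13/75≈-65.17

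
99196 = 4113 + 95083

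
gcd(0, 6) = 6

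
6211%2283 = 1645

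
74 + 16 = 90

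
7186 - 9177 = -1991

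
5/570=1/114 ≈ 0.00877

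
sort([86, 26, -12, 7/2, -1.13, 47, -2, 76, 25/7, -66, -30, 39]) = [-66, -30, -12, -2, -1.13, 7/2, 25/7, 26, 39, 47, 76, 86]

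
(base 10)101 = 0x65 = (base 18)5b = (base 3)10202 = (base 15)6b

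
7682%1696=898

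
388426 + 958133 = 1346559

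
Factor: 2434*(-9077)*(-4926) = 2^2*3^1*29^1*313^1*821^1*1217^1 = 108832177068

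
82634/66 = 1252 + 1/33 ≈ 1252.03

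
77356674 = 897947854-820591180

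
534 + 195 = 729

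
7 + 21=28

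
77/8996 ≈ 0.00856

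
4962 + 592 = 5554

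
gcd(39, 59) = 1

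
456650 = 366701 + 89949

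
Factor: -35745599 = -1*43^1*389^1*2137^1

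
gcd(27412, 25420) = 4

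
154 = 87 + 67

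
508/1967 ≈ 0.258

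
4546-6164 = -1618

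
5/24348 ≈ 0.000205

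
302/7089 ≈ 0.0426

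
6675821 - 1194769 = 5481052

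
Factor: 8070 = 2^1 * 3^1 * 5^1 * 269^1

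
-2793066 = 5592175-8385241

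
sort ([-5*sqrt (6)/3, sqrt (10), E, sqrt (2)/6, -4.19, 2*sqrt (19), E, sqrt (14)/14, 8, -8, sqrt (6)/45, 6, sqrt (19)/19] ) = [-8, -4.19, -5*sqrt (6)/3, sqrt (6)/45, sqrt (19)/19, sqrt (2)/6, sqrt (14)/14, E, E, sqrt (10), 6, 8, 2*sqrt (19)] 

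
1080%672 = 408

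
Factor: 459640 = 2^3*5^1*11491^1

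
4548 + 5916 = 10464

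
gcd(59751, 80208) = 9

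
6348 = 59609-53261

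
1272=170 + 1102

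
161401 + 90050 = 251451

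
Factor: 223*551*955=5^1*19^1*29^1*191^1*223^1=117343715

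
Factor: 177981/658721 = 3^1*7^(-1)*41^1*139^(-1)*677^(-1)*1447^1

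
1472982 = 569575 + 903407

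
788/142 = 5+39/71 ≈ 5.55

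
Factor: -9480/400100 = -1*2^1*3^1*5^(-1)*79^1*4001^(-1) = -474/20005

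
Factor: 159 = 3^1 * 53^1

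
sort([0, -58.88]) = [-58.88, 0]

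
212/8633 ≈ 0.0246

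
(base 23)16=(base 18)1b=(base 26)13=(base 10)29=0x1d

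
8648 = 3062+5586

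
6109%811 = 432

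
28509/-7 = -4072 - 5/7 ≈ -4072.71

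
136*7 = 952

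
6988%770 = 58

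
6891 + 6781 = 13672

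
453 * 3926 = 1778478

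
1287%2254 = 1287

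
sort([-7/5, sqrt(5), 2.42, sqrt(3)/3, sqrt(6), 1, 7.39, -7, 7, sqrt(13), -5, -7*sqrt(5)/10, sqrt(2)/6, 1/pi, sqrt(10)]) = [-7, -5, -7*sqrt(5)/10, -7/5, sqrt(2)/6, 1/pi, sqrt(3)/3, 1, sqrt(5), 2.42, sqrt(6), sqrt(10), sqrt(13), 7, 7.39]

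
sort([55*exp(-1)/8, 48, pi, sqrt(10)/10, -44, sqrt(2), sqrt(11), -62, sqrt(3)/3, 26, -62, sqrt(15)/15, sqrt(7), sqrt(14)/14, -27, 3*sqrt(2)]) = [-62, -62, -44, -27, sqrt(15)/15, sqrt(14)/14, sqrt(10)/10, sqrt(3)/3, sqrt(2), 55*exp(-1)/8, sqrt(7), pi, sqrt(11), 3*sqrt(2), 26, 48]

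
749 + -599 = 150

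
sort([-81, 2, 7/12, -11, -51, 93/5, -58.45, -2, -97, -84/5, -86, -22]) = [-97, -86, -81, -58.45, -51, -22, -84/5, -11, -2, 7/12, 2, 93/5]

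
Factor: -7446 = -1*2^1*3^1*17^1*73^1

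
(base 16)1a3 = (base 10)419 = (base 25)gj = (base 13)263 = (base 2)110100011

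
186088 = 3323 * 56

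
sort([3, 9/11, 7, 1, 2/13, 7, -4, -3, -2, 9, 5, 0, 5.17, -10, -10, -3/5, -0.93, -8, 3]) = [-10, -10, -8, -4, -3, -2, -0.93, -3/5, 0, 2/13, 9/11, 1, 3, 3, 5, 5.17, 7, 7, 9]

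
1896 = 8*237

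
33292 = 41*812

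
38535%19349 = 19186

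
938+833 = 1771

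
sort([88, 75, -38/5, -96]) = [-96, -38/5, 75, 88]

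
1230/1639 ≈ 0.750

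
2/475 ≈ 0.00421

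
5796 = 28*207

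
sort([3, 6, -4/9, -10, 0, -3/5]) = [-10, -3/5, -4/9, 0, 3, 6]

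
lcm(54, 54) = 54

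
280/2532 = 70/633 ≈ 0.111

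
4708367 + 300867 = 5009234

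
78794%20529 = 17207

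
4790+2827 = 7617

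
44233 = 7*6319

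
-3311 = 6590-9901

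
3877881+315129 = 4193010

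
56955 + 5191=62146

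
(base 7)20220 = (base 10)4914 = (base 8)11462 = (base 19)dbc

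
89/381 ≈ 0.234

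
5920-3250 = 2670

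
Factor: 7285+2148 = 9433^1 = 9433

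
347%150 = 47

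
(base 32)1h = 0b110001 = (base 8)61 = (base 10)49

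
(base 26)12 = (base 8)34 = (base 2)11100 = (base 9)31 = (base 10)28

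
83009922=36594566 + 46415356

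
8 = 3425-3417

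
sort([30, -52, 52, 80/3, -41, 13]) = [-52, -41, 13, 80/3, 30, 52]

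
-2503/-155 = 16 + 23/155≈16.15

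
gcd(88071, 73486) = 1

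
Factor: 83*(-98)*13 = -1*2^1*7^2*13^1*83^1 = -105742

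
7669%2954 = 1761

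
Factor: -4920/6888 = -1 * 5^1 * 7^(-1) = -5/7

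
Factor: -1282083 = -1*3^1*11^1*38851^1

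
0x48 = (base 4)1020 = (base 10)72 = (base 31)2a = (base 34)24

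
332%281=51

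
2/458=1/229 ≈ 0.00437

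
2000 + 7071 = 9071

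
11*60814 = 668954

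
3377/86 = 39 + 23/86≈39.27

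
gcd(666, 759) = 3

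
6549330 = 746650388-740101058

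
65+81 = 146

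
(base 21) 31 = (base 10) 64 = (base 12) 54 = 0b1000000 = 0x40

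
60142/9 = 6682 + 4/9 ≈ 6682.44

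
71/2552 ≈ 0.0278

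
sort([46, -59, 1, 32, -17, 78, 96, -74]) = [-74, -59, -17, 1, 32, 46, 78, 96]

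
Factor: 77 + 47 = 2^2*31^1 = 124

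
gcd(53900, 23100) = 7700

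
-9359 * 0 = 0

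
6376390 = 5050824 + 1325566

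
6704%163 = 21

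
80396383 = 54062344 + 26334039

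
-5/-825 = 1/165 ≈ 0.00606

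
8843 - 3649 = 5194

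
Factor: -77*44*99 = -1*2^2*3^2*7^1*11^3 = -335412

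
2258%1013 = 232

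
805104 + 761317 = 1566421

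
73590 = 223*330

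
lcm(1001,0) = 0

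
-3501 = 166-3667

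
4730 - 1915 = 2815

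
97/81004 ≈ 0.00120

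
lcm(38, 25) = 950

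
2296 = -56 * (-41)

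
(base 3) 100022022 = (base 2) 1101010000001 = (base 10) 6785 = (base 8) 15201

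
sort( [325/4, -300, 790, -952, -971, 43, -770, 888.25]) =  [-971, -952, -770, -300, 43, 325/4, 790, 888.25]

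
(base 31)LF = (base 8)1232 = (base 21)1AF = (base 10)666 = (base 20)1D6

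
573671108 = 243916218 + 329754890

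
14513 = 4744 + 9769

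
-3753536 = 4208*(-892)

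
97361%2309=383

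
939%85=4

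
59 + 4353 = 4412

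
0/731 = 0 = 0.00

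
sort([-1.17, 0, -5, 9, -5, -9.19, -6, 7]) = [-9.19, -6, -5, -5, -1.17, 0, 7, 9]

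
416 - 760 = -344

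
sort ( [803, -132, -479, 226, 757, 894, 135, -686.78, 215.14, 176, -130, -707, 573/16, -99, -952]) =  [-952, -707, -686.78, -479, -132, -130, -99, 573/16, 135, 176, 215.14, 226, 757, 803, 894]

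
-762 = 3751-4513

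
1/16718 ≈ 0.0000598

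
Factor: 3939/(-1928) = -1 * 2^(-3) * 3^1 * 13^1 * 101^1 * 241^(-1)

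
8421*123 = 1035783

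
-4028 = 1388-5416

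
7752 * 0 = 0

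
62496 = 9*6944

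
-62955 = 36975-99930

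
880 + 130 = 1010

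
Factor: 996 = 2^2*3^1*83^1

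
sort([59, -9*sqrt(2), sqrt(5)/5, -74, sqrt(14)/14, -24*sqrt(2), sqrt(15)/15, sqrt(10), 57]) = [-74, -24*sqrt(2), -9*sqrt(2), sqrt(15)/15, sqrt(14)/14, sqrt(5)/5, sqrt(10), 57, 59]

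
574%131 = 50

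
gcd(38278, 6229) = 1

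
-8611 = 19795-28406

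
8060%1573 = 195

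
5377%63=22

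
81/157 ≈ 0.516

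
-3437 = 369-3806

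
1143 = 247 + 896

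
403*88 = 35464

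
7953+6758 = 14711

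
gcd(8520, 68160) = 8520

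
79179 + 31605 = 110784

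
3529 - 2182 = 1347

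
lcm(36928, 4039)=258496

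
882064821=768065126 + 113999695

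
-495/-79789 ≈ 0.00620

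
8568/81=105+7/9≈105.78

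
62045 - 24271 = 37774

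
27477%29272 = 27477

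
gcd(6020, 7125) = 5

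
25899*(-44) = -1139556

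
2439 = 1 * 2439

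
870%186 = 126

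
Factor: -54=-1 * 2^1 * 3^3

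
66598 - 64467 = 2131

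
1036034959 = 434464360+601570599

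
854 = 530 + 324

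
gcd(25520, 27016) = 88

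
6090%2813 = 464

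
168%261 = 168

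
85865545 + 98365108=184230653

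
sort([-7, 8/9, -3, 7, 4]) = [-7, -3, 8/9, 4, 7]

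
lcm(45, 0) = 0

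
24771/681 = 36+85/227 ≈ 36.37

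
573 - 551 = 22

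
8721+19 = 8740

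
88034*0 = 0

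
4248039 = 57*74527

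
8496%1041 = 168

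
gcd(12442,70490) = 2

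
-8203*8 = -65624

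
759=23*33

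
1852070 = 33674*55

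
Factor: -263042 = -1 * 2^1 * 13^1 * 67^1 * 151^1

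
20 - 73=-53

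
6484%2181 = 2122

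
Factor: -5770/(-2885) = 2^1 = 2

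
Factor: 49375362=2^1 * 3^1 * 379^1 * 21713^1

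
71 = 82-11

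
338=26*13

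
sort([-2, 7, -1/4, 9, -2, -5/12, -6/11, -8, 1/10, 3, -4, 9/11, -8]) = [-8, -8, -4, -2, -2, -6/11, -5/12, -1/4, 1/10, 9/11, 3, 7, 9]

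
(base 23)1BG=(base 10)798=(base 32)OU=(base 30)QI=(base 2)1100011110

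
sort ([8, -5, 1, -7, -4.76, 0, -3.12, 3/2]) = [-7, -5, -4.76, -3.12, 0, 1, 3/2, 8]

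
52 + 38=90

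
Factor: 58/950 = 5^(-2) * 19^(-1) * 29^1 = 29/475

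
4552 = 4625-73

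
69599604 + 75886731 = 145486335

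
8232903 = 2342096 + 5890807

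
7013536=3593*1952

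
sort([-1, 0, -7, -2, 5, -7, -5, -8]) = [-8, -7, -7, -5, -2, -1, 0, 5]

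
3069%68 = 9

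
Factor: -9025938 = -1*2^1*3^3*59^1*2833^1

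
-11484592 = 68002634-79487226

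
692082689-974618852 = -282536163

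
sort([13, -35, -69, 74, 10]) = [-69, -35, 10, 13, 74]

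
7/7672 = 1/1096 ≈ 0.000912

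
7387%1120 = 667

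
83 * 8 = 664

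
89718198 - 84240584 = 5477614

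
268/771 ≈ 0.348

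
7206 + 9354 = 16560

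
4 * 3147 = 12588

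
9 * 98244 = 884196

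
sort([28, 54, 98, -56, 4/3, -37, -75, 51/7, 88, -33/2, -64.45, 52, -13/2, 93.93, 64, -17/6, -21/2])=[-75, -64.45, -56, -37, -33/2, -21/2, -13/2, -17/6, 4/3, 51/7, 28, 52, 54, 64, 88, 93.93, 98]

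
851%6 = 5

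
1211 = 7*173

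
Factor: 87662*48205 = 2^1*5^1*31^1*53^1*311^1*827^1 = 4225746710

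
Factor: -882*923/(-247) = 2^1*3^2*7^2*19^(-1)*71^1 = 62622/19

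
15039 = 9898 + 5141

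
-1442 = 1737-3179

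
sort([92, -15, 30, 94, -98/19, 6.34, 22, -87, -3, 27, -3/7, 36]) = [-87, -15, -98/19, -3, -3/7, 6.34, 22, 27, 30, 36, 92, 94]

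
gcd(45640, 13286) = 14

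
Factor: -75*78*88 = -1*2^4*3^2*5^2*11^1*13^1 = -514800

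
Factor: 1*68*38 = 2^3*17^1*19^1 = 2584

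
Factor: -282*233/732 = -1*2^(-1)*47^1*61^(-1)*233^1 = -10951/122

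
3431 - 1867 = 1564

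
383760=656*585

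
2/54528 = 1/27264 ≈ 0.0000367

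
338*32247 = 10899486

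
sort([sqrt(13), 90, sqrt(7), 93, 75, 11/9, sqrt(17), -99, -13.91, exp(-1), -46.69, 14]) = [-99, -46.69, -13.91, exp(-1), 11/9, sqrt(7), sqrt(13), sqrt(17), 14, 75, 90, 93]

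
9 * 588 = 5292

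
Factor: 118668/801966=2^1*31^1*419^(-1)=62/419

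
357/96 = 3 + 23/32 ≈ 3.72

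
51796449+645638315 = 697434764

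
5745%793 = 194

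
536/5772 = 134/1443 ≈ 0.0929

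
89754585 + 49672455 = 139427040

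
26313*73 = 1920849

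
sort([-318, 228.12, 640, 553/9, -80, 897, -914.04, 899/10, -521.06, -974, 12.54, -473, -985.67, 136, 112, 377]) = [-985.67, -974, -914.04, -521.06, -473, -318, -80, 12.54, 553/9, 899/10, 112, 136, 228.12, 377, 640, 897]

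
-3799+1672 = -2127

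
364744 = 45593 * 8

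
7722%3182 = 1358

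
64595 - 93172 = -28577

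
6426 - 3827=2599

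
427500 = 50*8550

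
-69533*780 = -54235740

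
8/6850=4/3425≈0.00117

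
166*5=830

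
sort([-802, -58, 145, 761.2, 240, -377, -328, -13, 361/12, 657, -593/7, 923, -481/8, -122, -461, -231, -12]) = [-802, -461, -377, -328, -231, -122, -593/7, -481/8, -58, -13, -12, 361/12, 145, 240, 657, 761.2, 923]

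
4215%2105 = 5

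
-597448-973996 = -1571444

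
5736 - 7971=-2235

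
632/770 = 316/385 ≈ 0.821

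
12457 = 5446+7011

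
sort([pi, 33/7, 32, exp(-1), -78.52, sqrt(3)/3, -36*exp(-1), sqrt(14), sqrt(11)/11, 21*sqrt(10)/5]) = [-78.52, -36*exp(-1), sqrt(11)/11, exp(-1), sqrt(3)/3, pi, sqrt(14), 33/7, 21*sqrt(10)/5, 32]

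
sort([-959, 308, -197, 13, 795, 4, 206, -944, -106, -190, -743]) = [-959, -944, -743, -197, -190, -106, 4, 13, 206, 308, 795]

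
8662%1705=137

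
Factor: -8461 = -1*8461^1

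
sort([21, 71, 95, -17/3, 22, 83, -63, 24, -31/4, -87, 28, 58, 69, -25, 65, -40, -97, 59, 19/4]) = [-97, -87, -63, -40, -25, -31/4, -17/3, 19/4, 21, 22, 24, 28, 58, 59, 65, 69, 71, 83, 95]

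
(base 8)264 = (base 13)10b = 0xb4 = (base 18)a0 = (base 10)180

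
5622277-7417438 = -1795161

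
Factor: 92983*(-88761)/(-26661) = 11^1*79^1*107^1*8887^(-1)*29587^1 = 2751088021/8887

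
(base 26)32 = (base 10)80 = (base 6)212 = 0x50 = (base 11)73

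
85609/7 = 12229 + 6/7 ≈ 12229.86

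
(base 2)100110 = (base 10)38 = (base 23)1f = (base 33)15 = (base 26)1c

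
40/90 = 4/9 ≈ 0.444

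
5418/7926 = 903/1321 ≈ 0.684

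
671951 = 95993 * 7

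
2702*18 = 48636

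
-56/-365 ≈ 0.153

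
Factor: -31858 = -1 * 2^1 * 17^1 * 937^1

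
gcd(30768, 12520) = 8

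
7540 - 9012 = -1472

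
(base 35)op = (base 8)1541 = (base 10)865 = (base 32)r1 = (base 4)31201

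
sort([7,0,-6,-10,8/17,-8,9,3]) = [-10,-8,-6,0,8/17,3,7,9]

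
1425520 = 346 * 4120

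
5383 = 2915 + 2468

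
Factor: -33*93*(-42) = 2^1*3^3*7^1*11^1*31^1 = 128898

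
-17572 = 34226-51798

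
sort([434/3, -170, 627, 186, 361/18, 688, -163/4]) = [-170, -163/4, 361/18, 434/3, 186, 627, 688]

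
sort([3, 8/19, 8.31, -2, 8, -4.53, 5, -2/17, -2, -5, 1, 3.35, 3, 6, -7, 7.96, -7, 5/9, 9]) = [-7, -7, -5, -4.53, -2, -2, -2/17, 8/19, 5/9, 1, 3, 3, 3.35, 5, 6, 7.96, 8, 8.31, 9]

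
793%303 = 187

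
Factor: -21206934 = -1*2^1*3^4*7^1*18701^1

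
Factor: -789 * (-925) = 3^1 * 5^2 * 37^1 * 263^1 = 729825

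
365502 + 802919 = 1168421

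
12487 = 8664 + 3823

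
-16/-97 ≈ 0.165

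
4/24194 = 2/12097 ≈ 0.000165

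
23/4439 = 1/193 ≈ 0.00518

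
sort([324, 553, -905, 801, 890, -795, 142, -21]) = [-905, -795, -21, 142, 324, 553, 801, 890]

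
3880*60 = 232800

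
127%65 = 62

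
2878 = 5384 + -2506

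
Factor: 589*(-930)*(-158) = 2^2*3^1*5^1*19^1*31^2*79^1 = 86547660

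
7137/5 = 1427 + 2/5 = 1427.40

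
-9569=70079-79648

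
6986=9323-2337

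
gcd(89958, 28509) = 3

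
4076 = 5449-1373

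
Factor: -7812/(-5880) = 2^(-1) * 3^1 * 5^(-1) * 7^(-1) * 31^1 = 93/70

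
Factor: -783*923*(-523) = 3^3*13^1*29^1*71^1*523^1 = 377976807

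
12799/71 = 180 + 19/71 ≈ 180.27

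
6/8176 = 3/4088 ≈ 0.000734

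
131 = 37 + 94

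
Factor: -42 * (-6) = 2^2 * 3^2 * 7^1 = 252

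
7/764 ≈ 0.00916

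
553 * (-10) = -5530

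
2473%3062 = 2473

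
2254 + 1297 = 3551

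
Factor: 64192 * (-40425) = -1 * 2^6 * 3^1 * 5^2 * 7^2 * 11^1 * 17^1 * 59^1 = -2594961600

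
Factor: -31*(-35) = 5^1*7^1*31^1 = 1085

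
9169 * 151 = 1384519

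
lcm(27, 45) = 135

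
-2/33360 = -1/16680≈-0.0000600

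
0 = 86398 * 0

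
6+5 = 11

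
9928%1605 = 298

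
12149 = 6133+6016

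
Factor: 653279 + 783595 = 2^1 * 3^1 * 17^1 * 14087^1 = 1436874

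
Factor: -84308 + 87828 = 2^6*5^1*11^1 = 3520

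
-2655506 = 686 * (-3871)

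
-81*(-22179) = 1796499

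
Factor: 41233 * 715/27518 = 2^(-1) * 5^1 * 11^1 * 13^1 * 13759^(-1) * 41233^1 = 29481595/27518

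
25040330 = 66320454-41280124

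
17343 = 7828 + 9515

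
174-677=-503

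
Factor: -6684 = -1 * 2^2 * 3^1 * 557^1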